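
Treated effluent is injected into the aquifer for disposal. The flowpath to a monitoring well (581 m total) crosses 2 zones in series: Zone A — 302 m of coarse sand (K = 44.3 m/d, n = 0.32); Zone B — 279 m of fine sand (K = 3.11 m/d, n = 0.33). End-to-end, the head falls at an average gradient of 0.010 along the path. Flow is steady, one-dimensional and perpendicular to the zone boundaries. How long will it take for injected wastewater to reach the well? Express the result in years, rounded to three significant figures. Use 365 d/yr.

Steady 1-D flow in series ⇒ the Darcy flux q is identical in every zone and the zone head losses add (resistances L/K in series).
Σ(L/K) = 302/44.3 + 279/3.11 = 6.817 + 89.71 = 96.53 d
K_eq = L_total / Σ(L/K) = 581 / 96.53 = 6.019 m/d
q = K_eq · i = 6.019 × 0.010 = 0.06019 m/d (same in every zone)
Zone A: v = q/n = 0.06019/0.32 = 0.1881 m/d → t_A = 302/0.1881 = 1606 d
Zone B: v = q/n = 0.06019/0.33 = 0.1824 m/d → t_B = 279/0.1824 = 1530 d
Total t = 1606 + 1530 = 3135 d
   = 3135 / 365 = 8.59 yr

8.59 years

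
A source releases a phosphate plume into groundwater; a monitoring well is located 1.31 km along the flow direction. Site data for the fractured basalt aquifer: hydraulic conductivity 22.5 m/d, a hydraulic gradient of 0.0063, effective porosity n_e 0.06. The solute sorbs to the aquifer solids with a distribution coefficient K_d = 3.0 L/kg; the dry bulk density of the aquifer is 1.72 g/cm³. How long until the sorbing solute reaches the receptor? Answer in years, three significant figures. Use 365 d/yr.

132 years

Darcy flux q = K·i = 22.5 × 0.0063 = 0.1418 m/d
Average linear velocity = 0.1418 / 0.06 = 2.363 m/d
Retardation R = 1 + ρ_b·K_d/n = 1 + 1.72×3.0/0.06 = 87.00
Contaminant velocity v_c = v/R = 2.363/87.00 = 0.02716 m/d
L = 1.31 km = 1310 m
t = L/v_c = 1310/0.02716 = 48240 d
   = 48240/365 = 132 yr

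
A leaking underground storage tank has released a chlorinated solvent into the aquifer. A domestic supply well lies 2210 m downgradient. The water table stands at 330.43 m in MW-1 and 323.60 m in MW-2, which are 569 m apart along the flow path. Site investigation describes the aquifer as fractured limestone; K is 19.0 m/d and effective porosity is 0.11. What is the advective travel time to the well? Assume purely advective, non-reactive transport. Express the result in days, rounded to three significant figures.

1070 days

Hydraulic gradient i = (330.43 − 323.60) / 569 = 6.83 / 569 = 0.01200
Specific discharge q = 19.0 × 0.01200 = 0.2281 m/d
v = Ki/n = 19.0·0.01200/0.11 = 2.073 m/d
t = L / v = 2210 / 2.073 = 1066 d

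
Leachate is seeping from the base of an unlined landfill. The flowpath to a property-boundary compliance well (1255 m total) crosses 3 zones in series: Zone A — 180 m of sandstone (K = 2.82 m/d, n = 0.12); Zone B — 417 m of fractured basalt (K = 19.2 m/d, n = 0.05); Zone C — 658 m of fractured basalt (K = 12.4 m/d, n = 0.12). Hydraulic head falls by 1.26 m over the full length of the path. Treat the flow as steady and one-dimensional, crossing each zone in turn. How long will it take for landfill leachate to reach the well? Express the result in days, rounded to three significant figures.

13400 days

Continuity: the same q passes through each zone, so ΔH = q·Σ(L_j/K_j) — the zones act as resistances in series.
Σ(L/K) = 180/2.82 + 417/19.2 + 658/12.4 = 63.83 + 21.72 + 53.06 = 138.6 d
q = ΔH / Σ(L/K) = 1.26 / 138.6 = 0.009090 m/d (same in every zone)
Zone A: v = q/n = 0.009090/0.12 = 0.07575 m/d → t_A = 180/0.07575 = 2376 d
Zone B: v = q/n = 0.009090/0.05 = 0.1818 m/d → t_B = 417/0.1818 = 2294 d
Zone C: v = q/n = 0.009090/0.12 = 0.07575 m/d → t_C = 658/0.07575 = 8686 d
Total t = 2376 + 2294 + 8686 = 13360 d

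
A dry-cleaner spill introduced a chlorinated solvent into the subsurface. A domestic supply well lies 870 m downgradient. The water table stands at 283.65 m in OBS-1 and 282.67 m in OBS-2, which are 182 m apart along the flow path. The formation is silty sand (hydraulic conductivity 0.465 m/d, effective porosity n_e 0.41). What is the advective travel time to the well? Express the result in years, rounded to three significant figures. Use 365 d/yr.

Hydraulic gradient i = (283.65 − 282.67) / 182 = 0.98 / 182 = 0.005385
Darcy flux q = K·i = 0.465 × 0.005385 = 0.002504 m/d
Average linear velocity = 0.002504 / 0.41 = 0.006107 m/d
t = L / v = 870 / 0.006107 = 142500 d
   = 142500 / 365 = 390 yr

390 years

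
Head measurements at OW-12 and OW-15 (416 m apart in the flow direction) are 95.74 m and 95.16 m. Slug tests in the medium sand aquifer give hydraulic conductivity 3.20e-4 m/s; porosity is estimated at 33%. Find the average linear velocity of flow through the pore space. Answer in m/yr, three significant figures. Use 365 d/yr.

Hydraulic gradient i = (95.74 − 95.16) / 416 = 0.58 / 416 = 0.001394
K = 3.20e-4 m/s × 86400 s/d = 27.65 m/d
q = Ki = 27.65 × 0.001394 = 0.03855 m/d
Average linear velocity = 0.03855 / 0.33 = 0.1168 m/d
   = 0.1168 × 365 = 42.6 m/yr

42.6 m/yr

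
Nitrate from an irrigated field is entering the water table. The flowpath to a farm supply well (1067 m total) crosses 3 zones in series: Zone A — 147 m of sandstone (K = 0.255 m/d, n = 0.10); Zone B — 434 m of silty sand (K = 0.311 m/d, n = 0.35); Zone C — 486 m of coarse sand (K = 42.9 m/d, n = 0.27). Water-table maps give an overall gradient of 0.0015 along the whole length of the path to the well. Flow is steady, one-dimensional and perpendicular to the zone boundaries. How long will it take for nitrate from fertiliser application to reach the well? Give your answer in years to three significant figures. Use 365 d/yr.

1010 years

Steady 1-D flow in series ⇒ the Darcy flux q is identical in every zone and the zone head losses add (resistances L/K in series).
Σ(L/K) = 147/0.255 + 434/0.311 + 486/42.9 = 576.5 + 1395 + 11.33 = 1983 d
K_eq = L_total / Σ(L/K) = 1067 / 1983 = 0.5380 m/d
q = K_eq · i = 0.5380 × 0.0015 = 8.070e-4 m/d (same in every zone)
Zone A: v = q/n = 8.070e-4/0.10 = 0.008070 m/d → t_A = 147/0.008070 = 18220 d
Zone B: v = q/n = 8.070e-4/0.35 = 0.002306 m/d → t_B = 434/0.002306 = 188200 d
Zone C: v = q/n = 8.070e-4/0.27 = 0.002989 m/d → t_C = 486/0.002989 = 162600 d
Total t = 18220 + 188200 + 162600 = 369100 d
   = 369100 / 365 = 1010 yr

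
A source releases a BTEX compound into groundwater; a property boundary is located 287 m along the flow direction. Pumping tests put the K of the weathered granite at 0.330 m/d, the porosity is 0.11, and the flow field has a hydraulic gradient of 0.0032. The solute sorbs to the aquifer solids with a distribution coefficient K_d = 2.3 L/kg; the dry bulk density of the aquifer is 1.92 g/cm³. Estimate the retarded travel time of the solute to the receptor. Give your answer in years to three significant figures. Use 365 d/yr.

3370 years

q = Ki = 0.330 × 0.0032 = 0.001056 m/d
v = Ki/n = 0.330·0.0032/0.11 = 0.009600 m/d
Retardation R = 1 + ρ_b·K_d/n = 1 + 1.92×2.3/0.11 = 41.15
Contaminant velocity v_c = v/R = 0.009600/41.15 = 2.333e-4 m/d
t = L/v_c = 287/2.333e-4 = 1.230e6 d
   = 1.230e6/365 = 3370 yr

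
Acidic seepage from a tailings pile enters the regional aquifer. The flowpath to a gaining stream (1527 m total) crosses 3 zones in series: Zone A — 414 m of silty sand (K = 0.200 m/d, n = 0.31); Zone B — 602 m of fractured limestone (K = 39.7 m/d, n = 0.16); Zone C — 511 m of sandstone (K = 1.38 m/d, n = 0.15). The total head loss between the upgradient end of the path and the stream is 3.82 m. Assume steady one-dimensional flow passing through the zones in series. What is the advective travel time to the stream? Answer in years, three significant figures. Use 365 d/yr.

531 years

Continuity: the same q passes through each zone, so ΔH = q·Σ(L_j/K_j) — the zones act as resistances in series.
Σ(L/K) = 414/0.200 + 602/39.7 + 511/1.38 = 2070 + 15.16 + 370.3 = 2455 d
q = ΔH / Σ(L/K) = 3.82 / 2455 = 0.001556 m/d (same in every zone)
Zone A: v = q/n = 0.001556/0.31 = 0.005018 m/d → t_A = 414/0.005018 = 82500 d
Zone B: v = q/n = 0.001556/0.16 = 0.009723 m/d → t_B = 602/0.009723 = 61910 d
Zone C: v = q/n = 0.001556/0.15 = 0.01037 m/d → t_C = 511/0.01037 = 49270 d
Total t = 82500 + 61910 + 49270 = 193700 d
   = 193700 / 365 = 531 yr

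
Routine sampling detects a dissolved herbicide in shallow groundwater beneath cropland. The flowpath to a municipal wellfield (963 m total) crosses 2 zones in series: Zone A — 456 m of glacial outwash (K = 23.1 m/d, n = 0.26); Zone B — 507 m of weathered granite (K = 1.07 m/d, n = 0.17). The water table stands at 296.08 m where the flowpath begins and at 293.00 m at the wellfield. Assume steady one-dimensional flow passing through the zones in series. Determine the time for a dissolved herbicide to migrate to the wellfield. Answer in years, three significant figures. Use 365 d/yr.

89.9 years

Total head drop ΔH = 296.08 − 293.00 = 3.08 m
Steady 1-D flow in series ⇒ the Darcy flux q is identical in every zone and the zone head losses add (resistances L/K in series).
Σ(L/K) = 456/23.1 + 507/1.07 = 19.74 + 473.8 = 493.6 d
q = ΔH / Σ(L/K) = 3.08 / 493.6 = 0.006240 m/d (same in every zone)
Zone A: v = q/n = 0.006240/0.26 = 0.02400 m/d → t_A = 456/0.02400 = 19000 d
Zone B: v = q/n = 0.006240/0.17 = 0.03671 m/d → t_B = 507/0.03671 = 13810 d
Total t = 19000 + 13810 = 32810 d
   = 32810 / 365 = 89.9 yr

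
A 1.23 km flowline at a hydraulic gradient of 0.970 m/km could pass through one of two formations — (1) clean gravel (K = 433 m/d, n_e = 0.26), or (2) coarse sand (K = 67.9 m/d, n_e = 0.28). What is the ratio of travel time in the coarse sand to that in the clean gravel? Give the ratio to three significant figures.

6.87

Unit 1 (clean gravel): v = 433×9.7e-4/0.26 = 1.615 m/d, t = 1230/1.615 = 761.4 d
Unit 2 (coarse sand): v = 67.9×9.7e-4/0.28 = 0.2352 m/d, t = 1230/0.2352 = 5229 d
t(coarse sand) / t(clean gravel) = 5229/761.4 = 6.87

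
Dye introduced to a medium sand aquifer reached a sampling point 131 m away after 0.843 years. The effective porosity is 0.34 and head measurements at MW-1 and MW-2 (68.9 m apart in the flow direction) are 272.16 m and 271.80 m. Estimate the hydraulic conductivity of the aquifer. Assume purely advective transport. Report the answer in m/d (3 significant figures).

27.7 m/d

Hydraulic gradient i = (272.16 − 271.80) / 68.9 = 0.36 / 68.9 = 0.005225
t = 0.843 years = 307.7 d
v = L / t = 131 / 307.7 = 0.4257 m/d
K = v · n / i = 0.4257 × 0.34 / 0.005225 = 27.7 m/d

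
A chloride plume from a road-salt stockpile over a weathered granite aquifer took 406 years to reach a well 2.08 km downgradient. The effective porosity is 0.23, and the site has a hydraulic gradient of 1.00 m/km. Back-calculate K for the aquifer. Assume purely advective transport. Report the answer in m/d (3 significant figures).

3.23 m/d

t = 406 years = 148200 d
L = 2.08 km = 2080 m
v = L / t = 2080 / 148200 = 0.01404 m/d
K = v · n / i = 0.01404 × 0.23 / 0.0010 = 3.23 m/d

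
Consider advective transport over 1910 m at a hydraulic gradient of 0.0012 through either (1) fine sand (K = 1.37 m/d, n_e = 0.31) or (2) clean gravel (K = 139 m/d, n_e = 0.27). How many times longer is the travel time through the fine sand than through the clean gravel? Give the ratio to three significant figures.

Unit 1 (fine sand): v = 1.37×0.0012/0.31 = 0.005303 m/d, t = 1910/0.005303 = 360200 d
Unit 2 (clean gravel): v = 139×0.0012/0.27 = 0.6178 m/d, t = 1910/0.6178 = 3092 d
t(fine sand) / t(clean gravel) = 360200/3092 = 116

116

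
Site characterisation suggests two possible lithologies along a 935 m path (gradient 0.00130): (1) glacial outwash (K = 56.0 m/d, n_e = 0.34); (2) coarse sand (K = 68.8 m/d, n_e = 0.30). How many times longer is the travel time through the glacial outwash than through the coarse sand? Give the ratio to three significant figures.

1.39

Unit 1 (glacial outwash): v = 56.0×0.0013/0.34 = 0.2141 m/d, t = 935/0.2141 = 4367 d
Unit 2 (coarse sand): v = 68.8×0.0013/0.30 = 0.2981 m/d, t = 935/0.2981 = 3136 d
t(glacial outwash) / t(coarse sand) = 4367/3136 = 1.39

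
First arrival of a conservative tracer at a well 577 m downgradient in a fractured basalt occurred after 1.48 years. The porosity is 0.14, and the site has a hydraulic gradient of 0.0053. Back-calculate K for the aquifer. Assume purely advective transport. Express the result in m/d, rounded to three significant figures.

28.2 m/d

t = 1.48 years = 540.2 d
v = L / t = 577 / 540.2 = 1.068 m/d
K = v · n / i = 1.068 × 0.14 / 0.0053 = 28.2 m/d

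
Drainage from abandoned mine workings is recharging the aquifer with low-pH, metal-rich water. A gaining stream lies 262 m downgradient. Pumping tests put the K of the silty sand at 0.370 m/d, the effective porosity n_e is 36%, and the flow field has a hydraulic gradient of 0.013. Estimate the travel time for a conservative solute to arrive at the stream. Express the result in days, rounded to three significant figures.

19600 days

Specific discharge q = 0.370 × 0.013 = 0.004810 m/d
v_s = q/n_e = 0.004810/0.36 = 0.01336 m/d
t = L / v = 262 / 0.01336 = 19610 d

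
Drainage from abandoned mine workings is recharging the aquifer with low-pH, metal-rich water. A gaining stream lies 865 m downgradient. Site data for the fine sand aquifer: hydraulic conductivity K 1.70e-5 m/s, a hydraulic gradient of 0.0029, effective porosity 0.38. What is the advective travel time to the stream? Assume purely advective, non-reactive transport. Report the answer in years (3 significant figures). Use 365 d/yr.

K = 1.70e-5 m/s × 86400 s/d = 1.469 m/d
Darcy flux q = K·i = 1.469 × 0.0029 = 0.004260 m/d
Average linear velocity = 0.004260 / 0.38 = 0.01121 m/d
t = L / v = 865 / 0.01121 = 77170 d
   = 77170 / 365 = 211 yr

211 years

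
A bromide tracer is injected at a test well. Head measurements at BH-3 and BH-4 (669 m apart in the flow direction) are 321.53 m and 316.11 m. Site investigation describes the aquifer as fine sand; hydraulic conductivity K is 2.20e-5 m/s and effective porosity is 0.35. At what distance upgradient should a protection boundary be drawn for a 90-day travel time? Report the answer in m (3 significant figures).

Hydraulic gradient i = (321.53 − 316.11) / 669 = 5.42 / 669 = 0.008102
K = 2.20e-5 m/s × 86400 s/d = 1.901 m/d
q = Ki = 1.901 × 0.008102 = 0.01540 m/d
v_s = q/n_e = 0.01540/0.35 = 0.04400 m/d
L = v × T = 0.04400 × 90 = 3.960 m

3.96 m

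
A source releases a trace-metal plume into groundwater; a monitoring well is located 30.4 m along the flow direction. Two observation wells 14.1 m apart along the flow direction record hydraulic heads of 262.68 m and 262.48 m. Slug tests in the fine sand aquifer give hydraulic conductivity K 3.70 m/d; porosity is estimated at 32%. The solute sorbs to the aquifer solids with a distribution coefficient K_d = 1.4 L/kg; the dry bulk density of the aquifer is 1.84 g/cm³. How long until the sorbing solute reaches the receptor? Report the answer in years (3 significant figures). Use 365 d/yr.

4.60 years

Hydraulic gradient i = (262.68 − 262.48) / 14.1 = 0.20 / 14.1 = 0.01418
q = Ki = 3.70 × 0.01418 = 0.05248 m/d
v = Ki/n = 3.70·0.01418/0.32 = 0.1640 m/d
Retardation R = 1 + ρ_b·K_d/n = 1 + 1.84×1.4/0.32 = 9.050
Contaminant velocity v_c = v/R = 0.1640/9.050 = 0.01812 m/d
t = L/v_c = 30.4/0.01812 = 1677 d
   = 1677/365 = 4.60 yr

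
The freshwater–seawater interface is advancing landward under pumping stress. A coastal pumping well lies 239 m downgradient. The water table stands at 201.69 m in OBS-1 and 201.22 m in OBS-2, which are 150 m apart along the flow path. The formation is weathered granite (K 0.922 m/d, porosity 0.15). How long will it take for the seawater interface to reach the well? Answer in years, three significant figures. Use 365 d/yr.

34.0 years

Hydraulic gradient i = (201.69 − 201.22) / 150 = 0.47 / 150 = 0.003133
Darcy flux q = K·i = 0.922 × 0.003133 = 0.002889 m/d
Average linear velocity = 0.002889 / 0.15 = 0.01926 m/d
t = L / v = 239 / 0.01926 = 12410 d
   = 12410 / 365 = 34.0 yr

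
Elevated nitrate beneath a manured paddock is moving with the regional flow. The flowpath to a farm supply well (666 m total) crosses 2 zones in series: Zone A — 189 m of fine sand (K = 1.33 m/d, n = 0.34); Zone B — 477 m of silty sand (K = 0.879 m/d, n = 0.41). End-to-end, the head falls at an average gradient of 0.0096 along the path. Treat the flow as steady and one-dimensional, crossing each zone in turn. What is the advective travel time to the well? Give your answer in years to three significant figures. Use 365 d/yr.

76.2 years

Continuity: the same q passes through each zone, so ΔH = q·Σ(L_j/K_j) — the zones act as resistances in series.
Σ(L/K) = 189/1.33 + 477/0.879 = 142.1 + 542.7 = 684.8 d
K_eq = L_total / Σ(L/K) = 666 / 684.8 = 0.9726 m/d
q = K_eq · i = 0.9726 × 0.0096 = 0.009337 m/d (same in every zone)
Zone A: v = q/n = 0.009337/0.34 = 0.02746 m/d → t_A = 189/0.02746 = 6882 d
Zone B: v = q/n = 0.009337/0.41 = 0.02277 m/d → t_B = 477/0.02277 = 20950 d
Total t = 6882 + 20950 = 27830 d
   = 27830 / 365 = 76.2 yr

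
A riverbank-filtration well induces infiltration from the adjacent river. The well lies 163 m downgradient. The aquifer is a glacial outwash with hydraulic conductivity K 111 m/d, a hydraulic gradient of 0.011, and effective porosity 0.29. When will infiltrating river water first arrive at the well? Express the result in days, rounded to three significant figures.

38.7 days

Darcy flux q = K·i = 111 × 0.011 = 1.221 m/d
Seepage velocity v = q / n = 1.221 / 0.29 = 4.210 m/d
t = L / v = 163 / 4.210 = 38.71 d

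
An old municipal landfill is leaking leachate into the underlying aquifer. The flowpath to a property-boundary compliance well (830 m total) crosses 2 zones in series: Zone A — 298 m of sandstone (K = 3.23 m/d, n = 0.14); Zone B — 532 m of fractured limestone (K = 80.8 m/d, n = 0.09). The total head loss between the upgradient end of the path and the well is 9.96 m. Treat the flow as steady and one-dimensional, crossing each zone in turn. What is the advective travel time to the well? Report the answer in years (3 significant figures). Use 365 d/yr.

2.44 years

Steady 1-D flow in series ⇒ the Darcy flux q is identical in every zone and the zone head losses add (resistances L/K in series).
Σ(L/K) = 298/3.23 + 532/80.8 = 92.26 + 6.584 = 98.84 d
q = ΔH / Σ(L/K) = 9.96 / 98.84 = 0.1008 m/d (same in every zone)
Zone A: v = q/n = 0.1008/0.14 = 0.7197 m/d → t_A = 298/0.7197 = 414.0 d
Zone B: v = q/n = 0.1008/0.09 = 1.120 m/d → t_B = 532/1.120 = 475.2 d
Total t = 414.0 + 475.2 = 889.2 d
   = 889.2 / 365 = 2.44 yr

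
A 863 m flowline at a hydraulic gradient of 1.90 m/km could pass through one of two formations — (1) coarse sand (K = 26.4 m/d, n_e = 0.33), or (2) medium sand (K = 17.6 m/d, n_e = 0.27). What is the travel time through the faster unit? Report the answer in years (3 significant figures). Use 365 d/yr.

Unit 1 (coarse sand): v = 26.4×0.0019/0.33 = 0.1520 m/d, t = 863/0.1520 = 5678 d
Unit 2 (medium sand): v = 17.6×0.0019/0.27 = 0.1239 m/d, t = 863/0.1239 = 6968 d
Faster: 5678 d / 365 = 15.6 yr

15.6 years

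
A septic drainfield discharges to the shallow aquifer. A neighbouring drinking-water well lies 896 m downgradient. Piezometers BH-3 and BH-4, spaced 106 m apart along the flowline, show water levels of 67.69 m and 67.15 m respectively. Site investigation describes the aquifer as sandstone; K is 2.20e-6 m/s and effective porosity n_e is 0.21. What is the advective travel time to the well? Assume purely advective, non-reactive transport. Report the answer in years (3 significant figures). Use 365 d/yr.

532 years

Hydraulic gradient i = (67.69 − 67.15) / 106 = 0.54 / 106 = 0.005094
K = 2.20e-6 m/s × 86400 s/d = 0.1901 m/d
q = Ki = 0.1901 × 0.005094 = 9.683e-4 m/d
Average linear velocity = 9.683e-4 / 0.21 = 0.004611 m/d
t = L / v = 896 / 0.004611 = 194300 d
   = 194300 / 365 = 532 yr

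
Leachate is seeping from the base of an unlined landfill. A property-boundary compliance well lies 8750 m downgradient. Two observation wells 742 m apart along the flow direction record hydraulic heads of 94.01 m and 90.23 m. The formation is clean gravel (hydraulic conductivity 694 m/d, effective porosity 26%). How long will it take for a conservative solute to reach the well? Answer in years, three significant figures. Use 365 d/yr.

Hydraulic gradient i = (94.01 − 90.23) / 742 = 3.78 / 742 = 0.005094
q = Ki = 694 × 0.005094 = 3.535 m/d
v_s = q/n_e = 3.535/0.26 = 13.60 m/d
t = L / v = 8750 / 13.60 = 643.5 d
   = 643.5 / 365 = 1.76 yr

1.76 years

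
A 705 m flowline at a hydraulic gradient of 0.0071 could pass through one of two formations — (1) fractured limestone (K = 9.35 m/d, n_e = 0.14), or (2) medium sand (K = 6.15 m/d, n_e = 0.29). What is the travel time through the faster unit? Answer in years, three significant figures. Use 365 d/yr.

4.07 years

Unit 1 (fractured limestone): v = 9.35×0.0071/0.14 = 0.4742 m/d, t = 705/0.4742 = 1487 d
Unit 2 (medium sand): v = 6.15×0.0071/0.29 = 0.1506 m/d, t = 705/0.1506 = 4682 d
Faster: 1487 d / 365 = 4.07 yr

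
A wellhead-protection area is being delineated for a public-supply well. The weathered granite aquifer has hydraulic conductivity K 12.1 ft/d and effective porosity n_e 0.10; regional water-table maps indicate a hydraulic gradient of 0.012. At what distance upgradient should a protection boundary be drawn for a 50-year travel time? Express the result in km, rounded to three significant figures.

8.08 km

K = 12.1 ft/d × 0.3048 = 3.688 m/d
q = Ki = 3.688 × 0.012 = 0.04426 m/d
v = Ki/n = 3.688·0.012/0.10 = 0.4426 m/d
T = 50 yr × 365 = 18250 d
L = v × T = 0.4426 × 18250 = 8077 m
   = 8.08 km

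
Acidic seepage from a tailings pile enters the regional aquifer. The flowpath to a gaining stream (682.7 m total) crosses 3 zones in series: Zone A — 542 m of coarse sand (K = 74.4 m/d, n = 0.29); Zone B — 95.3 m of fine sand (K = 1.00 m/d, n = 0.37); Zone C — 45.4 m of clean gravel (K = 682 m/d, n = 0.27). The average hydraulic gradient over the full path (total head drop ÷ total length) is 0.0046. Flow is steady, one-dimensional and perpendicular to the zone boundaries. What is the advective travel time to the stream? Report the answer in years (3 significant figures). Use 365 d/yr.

Continuity: the same q passes through each zone, so ΔH = q·Σ(L_j/K_j) — the zones act as resistances in series.
Σ(L/K) = 542/74.4 + 95.3/1.00 + 45.4/682 = 7.285 + 95.30 + 0.06657 = 102.7 d
K_eq = L_total / Σ(L/K) = 682.7 / 102.7 = 6.651 m/d
q = K_eq · i = 6.651 × 0.0046 = 0.03059 m/d (same in every zone)
Zone A: v = q/n = 0.03059/0.29 = 0.1055 m/d → t_A = 542/0.1055 = 5138 d
Zone B: v = q/n = 0.03059/0.37 = 0.08268 m/d → t_B = 95.3/0.08268 = 1153 d
Zone C: v = q/n = 0.03059/0.27 = 0.1133 m/d → t_C = 45.4/0.1133 = 400.7 d
Total t = 5138 + 1153 + 400.7 = 6691 d
   = 6691 / 365 = 18.3 yr

18.3 years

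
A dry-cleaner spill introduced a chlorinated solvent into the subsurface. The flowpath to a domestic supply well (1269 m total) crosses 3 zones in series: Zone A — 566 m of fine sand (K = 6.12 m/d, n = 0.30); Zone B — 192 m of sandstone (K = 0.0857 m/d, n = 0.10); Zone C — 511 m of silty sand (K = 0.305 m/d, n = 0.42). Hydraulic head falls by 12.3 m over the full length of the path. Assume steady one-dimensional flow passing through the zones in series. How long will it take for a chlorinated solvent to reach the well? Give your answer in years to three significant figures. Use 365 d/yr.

360 years

Continuity: the same q passes through each zone, so ΔH = q·Σ(L_j/K_j) — the zones act as resistances in series.
Σ(L/K) = 566/6.12 + 192/0.0857 + 511/0.305 = 92.48 + 2240 + 1675 = 4008 d
q = ΔH / Σ(L/K) = 12.3 / 4008 = 0.003069 m/d (same in every zone)
Zone A: v = q/n = 0.003069/0.30 = 0.01023 m/d → t_A = 566/0.01023 = 55330 d
Zone B: v = q/n = 0.003069/0.10 = 0.03069 m/d → t_B = 192/0.03069 = 6257 d
Zone C: v = q/n = 0.003069/0.42 = 0.007306 m/d → t_C = 511/0.007306 = 69940 d
Total t = 55330 + 6257 + 69940 = 131500 d
   = 131500 / 365 = 360 yr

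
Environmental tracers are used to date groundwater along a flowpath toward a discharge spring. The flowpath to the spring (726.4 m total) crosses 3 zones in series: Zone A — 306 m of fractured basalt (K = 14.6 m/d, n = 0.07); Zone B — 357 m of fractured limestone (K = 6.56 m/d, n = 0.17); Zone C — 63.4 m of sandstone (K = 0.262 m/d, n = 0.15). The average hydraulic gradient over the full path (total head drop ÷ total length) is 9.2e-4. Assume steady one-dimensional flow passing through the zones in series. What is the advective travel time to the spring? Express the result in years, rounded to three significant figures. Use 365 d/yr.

119 years

Continuity: the same q passes through each zone, so ΔH = q·Σ(L_j/K_j) — the zones act as resistances in series.
Σ(L/K) = 306/14.6 + 357/6.56 + 63.4/0.262 = 20.96 + 54.42 + 242.0 = 317.4 d
K_eq = L_total / Σ(L/K) = 726.4 / 317.4 = 2.289 m/d
q = K_eq · i = 2.289 × 9.2e-4 = 0.002106 m/d (same in every zone)
Zone A: v = q/n = 0.002106/0.07 = 0.03008 m/d → t_A = 306/0.03008 = 10170 d
Zone B: v = q/n = 0.002106/0.17 = 0.01239 m/d → t_B = 357/0.01239 = 28820 d
Zone C: v = q/n = 0.002106/0.15 = 0.01404 m/d → t_C = 63.4/0.01404 = 4516 d
Total t = 10170 + 28820 + 4516 = 43510 d
   = 43510 / 365 = 119 yr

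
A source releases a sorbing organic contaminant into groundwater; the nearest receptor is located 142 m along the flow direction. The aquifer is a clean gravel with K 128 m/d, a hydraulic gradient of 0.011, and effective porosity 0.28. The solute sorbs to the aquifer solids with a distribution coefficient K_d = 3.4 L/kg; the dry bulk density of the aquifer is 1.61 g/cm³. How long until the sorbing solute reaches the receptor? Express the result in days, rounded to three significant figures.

q = Ki = 128 × 0.011 = 1.408 m/d
Seepage velocity v = q / n = 1.408 / 0.28 = 5.029 m/d
Retardation R = 1 + ρ_b·K_d/n = 1 + 1.61×3.4/0.28 = 20.55
Contaminant velocity v_c = v/R = 5.029/20.55 = 0.2447 m/d
t = L/v_c = 142/0.2447 = 580.3 d

580 days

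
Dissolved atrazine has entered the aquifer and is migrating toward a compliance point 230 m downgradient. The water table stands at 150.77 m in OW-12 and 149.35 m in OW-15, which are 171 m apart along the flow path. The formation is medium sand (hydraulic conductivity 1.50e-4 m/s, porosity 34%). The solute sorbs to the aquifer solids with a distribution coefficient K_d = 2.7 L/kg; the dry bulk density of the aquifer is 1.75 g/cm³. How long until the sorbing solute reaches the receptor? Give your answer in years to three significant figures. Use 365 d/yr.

29.7 years

Hydraulic gradient i = (150.77 − 149.35) / 171 = 1.42 / 171 = 0.008304
K = 1.50e-4 m/s × 86400 s/d = 12.96 m/d
Specific discharge q = 12.96 × 0.008304 = 0.1076 m/d
Seepage velocity v = q / n = 0.1076 / 0.34 = 0.3165 m/d
Retardation R = 1 + ρ_b·K_d/n = 1 + 1.75×2.7/0.34 = 14.90
Contaminant velocity v_c = v/R = 0.3165/14.90 = 0.02125 m/d
t = L/v_c = 230/0.02125 = 10820 d
   = 10820/365 = 29.7 yr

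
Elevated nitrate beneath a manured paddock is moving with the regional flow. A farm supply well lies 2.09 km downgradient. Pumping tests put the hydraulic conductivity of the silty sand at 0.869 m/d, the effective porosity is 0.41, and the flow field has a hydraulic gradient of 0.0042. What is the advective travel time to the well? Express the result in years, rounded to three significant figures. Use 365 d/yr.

Specific discharge q = 0.869 × 0.0042 = 0.003650 m/d
v_s = q/n_e = 0.003650/0.41 = 0.008902 m/d
L = 2.09 km = 2090 m
t = L / v = 2090 / 0.008902 = 234800 d
   = 234800 / 365 = 643 yr

643 years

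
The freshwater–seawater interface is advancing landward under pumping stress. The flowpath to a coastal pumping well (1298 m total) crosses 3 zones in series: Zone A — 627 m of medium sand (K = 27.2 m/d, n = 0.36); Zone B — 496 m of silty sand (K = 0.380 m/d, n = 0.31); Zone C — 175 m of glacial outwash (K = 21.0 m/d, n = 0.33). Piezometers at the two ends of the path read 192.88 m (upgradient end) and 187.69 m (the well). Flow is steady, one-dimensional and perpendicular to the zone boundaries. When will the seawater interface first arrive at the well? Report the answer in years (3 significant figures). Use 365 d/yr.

Total head drop ΔH = 192.88 − 187.69 = 5.19 m
Continuity: the same q passes through each zone, so ΔH = q·Σ(L_j/K_j) — the zones act as resistances in series.
Σ(L/K) = 627/27.2 + 496/0.380 + 175/21.0 = 23.05 + 1305 + 8.333 = 1337 d
q = ΔH / Σ(L/K) = 5.19 / 1337 = 0.003883 m/d (same in every zone)
Zone A: v = q/n = 0.003883/0.36 = 0.01079 m/d → t_A = 627/0.01079 = 58130 d
Zone B: v = q/n = 0.003883/0.31 = 0.01253 m/d → t_B = 496/0.01253 = 39600 d
Zone C: v = q/n = 0.003883/0.33 = 0.01177 m/d → t_C = 175/0.01177 = 14870 d
Total t = 58130 + 39600 + 14870 = 112600 d
   = 112600 / 365 = 309 yr

309 years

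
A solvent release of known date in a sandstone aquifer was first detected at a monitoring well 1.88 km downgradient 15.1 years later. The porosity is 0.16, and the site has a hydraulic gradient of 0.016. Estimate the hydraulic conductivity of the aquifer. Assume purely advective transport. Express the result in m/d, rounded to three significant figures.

3.41 m/d

t = 15.1 years = 5512 d
L = 1.88 km = 1880 m
v = L / t = 1880 / 5512 = 0.3411 m/d
K = v · n / i = 0.3411 × 0.16 / 0.016 = 3.41 m/d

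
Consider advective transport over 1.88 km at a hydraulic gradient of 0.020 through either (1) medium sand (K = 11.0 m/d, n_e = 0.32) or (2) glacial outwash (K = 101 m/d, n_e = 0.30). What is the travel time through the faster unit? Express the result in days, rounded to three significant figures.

Unit 1 (medium sand): v = 11.0×0.020/0.32 = 0.6875 m/d, t = 1880/0.6875 = 2735 d
Unit 2 (glacial outwash): v = 101×0.020/0.30 = 6.733 m/d, t = 1880/6.733 = 279.2 d
Faster unit: t = 279 d

279 days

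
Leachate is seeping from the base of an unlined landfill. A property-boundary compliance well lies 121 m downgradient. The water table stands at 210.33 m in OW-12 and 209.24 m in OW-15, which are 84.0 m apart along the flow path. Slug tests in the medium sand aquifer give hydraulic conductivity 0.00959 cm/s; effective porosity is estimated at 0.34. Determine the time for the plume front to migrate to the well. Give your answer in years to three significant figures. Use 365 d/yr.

Hydraulic gradient i = (210.33 − 209.24) / 84.0 = 1.09 / 84.0 = 0.01298
K = 0.00959 cm/s × 864 = 8.286 m/d
Darcy flux q = K·i = 8.286 × 0.01298 = 0.1075 m/d
Seepage velocity v = q / n = 0.1075 / 0.34 = 0.3162 m/d
t = L / v = 121 / 0.3162 = 382.6 d
   = 382.6 / 365 = 1.05 yr

1.05 years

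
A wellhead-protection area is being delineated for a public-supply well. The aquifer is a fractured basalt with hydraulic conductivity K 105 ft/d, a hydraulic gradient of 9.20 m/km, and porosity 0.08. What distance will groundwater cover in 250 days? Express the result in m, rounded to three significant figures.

920 m

K = 105 ft/d × 0.3048 = 32.00 m/d
Specific discharge q = 32.00 × 0.0092 = 0.2944 m/d
v_s = q/n_e = 0.2944/0.08 = 3.680 m/d
L = v × T = 3.680 × 250 = 920.1 m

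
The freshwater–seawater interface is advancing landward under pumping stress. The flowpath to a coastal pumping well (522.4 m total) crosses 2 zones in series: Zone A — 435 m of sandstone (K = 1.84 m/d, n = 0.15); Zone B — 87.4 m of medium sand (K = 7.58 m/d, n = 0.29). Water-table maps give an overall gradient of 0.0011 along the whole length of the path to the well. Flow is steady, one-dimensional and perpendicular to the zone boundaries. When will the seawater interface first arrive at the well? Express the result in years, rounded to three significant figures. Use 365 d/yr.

Steady 1-D flow in series ⇒ the Darcy flux q is identical in every zone and the zone head losses add (resistances L/K in series).
Σ(L/K) = 435/1.84 + 87.4/7.58 = 236.4 + 11.53 = 247.9 d
K_eq = L_total / Σ(L/K) = 522.4 / 247.9 = 2.107 m/d
q = K_eq · i = 2.107 × 0.0011 = 0.002318 m/d (same in every zone)
Zone A: v = q/n = 0.002318/0.15 = 0.01545 m/d → t_A = 435/0.01545 = 28150 d
Zone B: v = q/n = 0.002318/0.29 = 0.007992 m/d → t_B = 87.4/0.007992 = 10940 d
Total t = 28150 + 10940 = 39090 d
   = 39090 / 365 = 107 yr

107 years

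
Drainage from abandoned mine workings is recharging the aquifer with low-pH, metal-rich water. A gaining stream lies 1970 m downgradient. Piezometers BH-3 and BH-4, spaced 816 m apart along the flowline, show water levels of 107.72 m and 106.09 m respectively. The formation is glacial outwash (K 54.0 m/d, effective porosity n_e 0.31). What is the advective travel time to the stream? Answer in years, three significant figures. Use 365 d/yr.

Hydraulic gradient i = (107.72 − 106.09) / 816 = 1.63 / 816 = 0.001998
q = Ki = 54.0 × 0.001998 = 0.1079 m/d
v = Ki/n = 54.0·0.001998/0.31 = 0.3480 m/d
t = L / v = 1970 / 0.3480 = 5662 d
   = 5662 / 365 = 15.5 yr

15.5 years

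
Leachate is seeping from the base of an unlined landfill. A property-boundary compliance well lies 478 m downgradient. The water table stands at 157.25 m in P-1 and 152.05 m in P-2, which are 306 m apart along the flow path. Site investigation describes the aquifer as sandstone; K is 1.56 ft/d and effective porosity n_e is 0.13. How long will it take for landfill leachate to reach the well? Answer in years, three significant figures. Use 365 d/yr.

Hydraulic gradient i = (157.25 − 152.05) / 306 = 5.20 / 306 = 0.01699
K = 1.56 ft/d × 0.3048 = 0.4755 m/d
Specific discharge q = 0.4755 × 0.01699 = 0.008080 m/d
v = Ki/n = 0.4755·0.01699/0.13 = 0.06216 m/d
t = L / v = 478 / 0.06216 = 7690 d
   = 7690 / 365 = 21.1 yr

21.1 years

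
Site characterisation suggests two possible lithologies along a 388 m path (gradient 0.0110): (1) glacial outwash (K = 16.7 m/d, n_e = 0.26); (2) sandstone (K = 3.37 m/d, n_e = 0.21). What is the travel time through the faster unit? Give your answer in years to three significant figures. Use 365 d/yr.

Unit 1 (glacial outwash): v = 16.7×0.011/0.26 = 0.7065 m/d, t = 388/0.7065 = 549.2 d
Unit 2 (sandstone): v = 3.37×0.011/0.21 = 0.1765 m/d, t = 388/0.1765 = 2198 d
Faster: 549.2 d / 365 = 1.50 yr

1.50 years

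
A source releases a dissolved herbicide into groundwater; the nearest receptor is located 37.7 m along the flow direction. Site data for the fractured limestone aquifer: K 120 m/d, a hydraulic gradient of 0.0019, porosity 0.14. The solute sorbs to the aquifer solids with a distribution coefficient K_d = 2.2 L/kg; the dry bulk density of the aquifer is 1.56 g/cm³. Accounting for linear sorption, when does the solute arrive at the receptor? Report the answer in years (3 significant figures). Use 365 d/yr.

1.62 years

Darcy flux q = K·i = 120 × 0.0019 = 0.2280 m/d
Average linear velocity = 0.2280 / 0.14 = 1.629 m/d
Retardation R = 1 + ρ_b·K_d/n = 1 + 1.56×2.2/0.14 = 25.51
Contaminant velocity v_c = v/R = 1.629/25.51 = 0.06383 m/d
t = L/v_c = 37.7/0.06383 = 590.6 d
   = 590.6/365 = 1.62 yr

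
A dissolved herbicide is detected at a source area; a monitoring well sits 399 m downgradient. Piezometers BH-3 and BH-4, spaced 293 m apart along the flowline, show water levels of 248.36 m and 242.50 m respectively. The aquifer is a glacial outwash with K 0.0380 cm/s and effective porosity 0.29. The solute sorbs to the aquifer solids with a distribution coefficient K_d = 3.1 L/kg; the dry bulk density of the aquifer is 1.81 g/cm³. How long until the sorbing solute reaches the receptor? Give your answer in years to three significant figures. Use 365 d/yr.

9.82 years

Hydraulic gradient i = (248.36 − 242.50) / 293 = 5.86 / 293 = 0.02000
K = 0.0380 cm/s × 864 = 32.83 m/d
q = Ki = 32.83 × 0.02000 = 0.6566 m/d
v = Ki/n = 32.83·0.02000/0.29 = 2.264 m/d
Retardation R = 1 + ρ_b·K_d/n = 1 + 1.81×3.1/0.29 = 20.35
Contaminant velocity v_c = v/R = 2.264/20.35 = 0.1113 m/d
t = L/v_c = 399/0.1113 = 3586 d
   = 3586/365 = 9.82 yr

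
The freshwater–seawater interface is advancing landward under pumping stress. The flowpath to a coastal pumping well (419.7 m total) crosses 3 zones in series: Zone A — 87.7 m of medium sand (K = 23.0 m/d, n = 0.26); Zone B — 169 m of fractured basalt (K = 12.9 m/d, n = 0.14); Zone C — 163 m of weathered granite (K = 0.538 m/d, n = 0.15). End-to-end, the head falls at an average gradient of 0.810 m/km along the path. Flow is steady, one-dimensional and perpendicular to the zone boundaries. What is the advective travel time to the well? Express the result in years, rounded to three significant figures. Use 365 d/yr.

183 years

For zones in series the flux q is common to all zones; the equivalent conductivity is the harmonic (thickness-weighted) mean, K_eq = L_total / Σ(L_j/K_j).
Σ(L/K) = 87.7/23.0 + 169/12.9 + 163/0.538 = 3.813 + 13.10 + 303.0 = 319.9 d
K_eq = L_total / Σ(L/K) = 419.7 / 319.9 = 1.312 m/d
q = K_eq · i = 1.312 × 8.1e-4 = 0.001063 m/d (same in every zone)
Zone A: v = q/n = 0.001063/0.26 = 0.004087 m/d → t_A = 87.7/0.004087 = 21460 d
Zone B: v = q/n = 0.001063/0.14 = 0.007591 m/d → t_B = 169/0.007591 = 22260 d
Zone C: v = q/n = 0.001063/0.15 = 0.007085 m/d → t_C = 163/0.007085 = 23010 d
Total t = 21460 + 22260 + 23010 = 66730 d
   = 66730 / 365 = 183 yr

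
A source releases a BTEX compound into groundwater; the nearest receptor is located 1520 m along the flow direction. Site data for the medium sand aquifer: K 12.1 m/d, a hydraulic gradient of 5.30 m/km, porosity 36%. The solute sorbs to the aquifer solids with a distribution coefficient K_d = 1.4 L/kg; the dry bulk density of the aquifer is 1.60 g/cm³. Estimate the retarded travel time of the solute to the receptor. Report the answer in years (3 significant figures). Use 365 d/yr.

169 years

Specific discharge q = 12.1 × 0.0053 = 0.06413 m/d
v_s = q/n_e = 0.06413/0.36 = 0.1781 m/d
Retardation R = 1 + ρ_b·K_d/n = 1 + 1.60×1.4/0.36 = 7.222
Contaminant velocity v_c = v/R = 0.1781/7.222 = 0.02467 m/d
t = L/v_c = 1520/0.02467 = 61620 d
   = 61620/365 = 169 yr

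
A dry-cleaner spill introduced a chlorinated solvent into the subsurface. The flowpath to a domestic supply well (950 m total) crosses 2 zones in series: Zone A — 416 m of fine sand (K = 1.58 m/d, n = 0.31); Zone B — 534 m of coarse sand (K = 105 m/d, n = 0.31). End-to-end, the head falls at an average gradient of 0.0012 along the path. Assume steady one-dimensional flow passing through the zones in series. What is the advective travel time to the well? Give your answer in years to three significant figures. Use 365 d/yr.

190 years

Continuity: the same q passes through each zone, so ΔH = q·Σ(L_j/K_j) — the zones act as resistances in series.
Σ(L/K) = 416/1.58 + 534/105 = 263.3 + 5.086 = 268.4 d
K_eq = L_total / Σ(L/K) = 950 / 268.4 = 3.540 m/d
q = K_eq · i = 3.540 × 0.0012 = 0.004248 m/d (same in every zone)
Zone A: v = q/n = 0.004248/0.31 = 0.01370 m/d → t_A = 416/0.01370 = 30360 d
Zone B: v = q/n = 0.004248/0.31 = 0.01370 m/d → t_B = 534/0.01370 = 38970 d
Total t = 30360 + 38970 = 69330 d
   = 69330 / 365 = 190 yr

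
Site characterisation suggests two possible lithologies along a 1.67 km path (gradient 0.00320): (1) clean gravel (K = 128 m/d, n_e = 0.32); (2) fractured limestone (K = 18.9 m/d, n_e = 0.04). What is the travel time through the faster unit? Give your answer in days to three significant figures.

Unit 1 (clean gravel): v = 128×0.0032/0.32 = 1.280 m/d, t = 1670/1.280 = 1305 d
Unit 2 (fractured limestone): v = 18.9×0.0032/0.04 = 1.512 m/d, t = 1670/1.512 = 1104 d
Faster unit: t = 1100 d

1100 days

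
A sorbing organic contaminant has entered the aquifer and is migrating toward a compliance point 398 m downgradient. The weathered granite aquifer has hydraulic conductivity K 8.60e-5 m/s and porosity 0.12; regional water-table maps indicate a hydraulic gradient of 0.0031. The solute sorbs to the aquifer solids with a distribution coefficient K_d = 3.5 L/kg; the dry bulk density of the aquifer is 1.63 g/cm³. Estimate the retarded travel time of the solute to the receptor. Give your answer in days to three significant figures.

101000 days

K = 8.60e-5 m/s × 86400 s/d = 7.430 m/d
q = Ki = 7.430 × 0.0031 = 0.02303 m/d
Seepage velocity v = q / n = 0.02303 / 0.12 = 0.1920 m/d
Retardation R = 1 + ρ_b·K_d/n = 1 + 1.63×3.5/0.12 = 48.54
Contaminant velocity v_c = v/R = 0.1920/48.54 = 0.003954 m/d
t = L/v_c = 398/0.003954 = 100600 d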